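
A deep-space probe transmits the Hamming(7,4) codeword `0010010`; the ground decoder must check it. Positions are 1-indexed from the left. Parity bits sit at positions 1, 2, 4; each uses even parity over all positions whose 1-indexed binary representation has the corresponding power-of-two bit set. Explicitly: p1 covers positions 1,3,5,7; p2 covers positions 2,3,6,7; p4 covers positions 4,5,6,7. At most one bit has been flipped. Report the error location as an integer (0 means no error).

s1: b1⊕b3⊕b5⊕b7 = 0⊕1⊕0⊕0 = 1
s2: b2⊕b3⊕b6⊕b7 = 0⊕1⊕1⊕0 = 0
s4: b4⊕b5⊕b6⊕b7 = 0⊕0⊕1⊕0 = 1
Syndrome (s4...s1) = 101 → position 5.

5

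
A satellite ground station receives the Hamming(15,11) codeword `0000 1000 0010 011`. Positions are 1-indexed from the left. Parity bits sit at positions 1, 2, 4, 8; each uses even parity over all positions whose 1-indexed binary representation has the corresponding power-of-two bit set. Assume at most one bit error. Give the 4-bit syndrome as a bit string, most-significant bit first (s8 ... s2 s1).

1111

s1: b1⊕b3⊕b5⊕b7⊕b9⊕b11⊕b13⊕b15 = 0⊕0⊕1⊕0⊕0⊕1⊕0⊕1 = 1
s2: b2⊕b3⊕b6⊕b7⊕b10⊕b11⊕b14⊕b15 = 0⊕0⊕0⊕0⊕0⊕1⊕1⊕1 = 1
s4: b4⊕b5⊕b6⊕b7⊕b12⊕b13⊕b14⊕b15 = 0⊕1⊕0⊕0⊕0⊕0⊕1⊕1 = 1
s8: b8⊕b9⊕b10⊕b11⊕b12⊕b13⊕b14⊕b15 = 0⊕0⊕0⊕1⊕0⊕0⊕1⊕1 = 1
Syndrome (s8...s1) = 1111 → position 15.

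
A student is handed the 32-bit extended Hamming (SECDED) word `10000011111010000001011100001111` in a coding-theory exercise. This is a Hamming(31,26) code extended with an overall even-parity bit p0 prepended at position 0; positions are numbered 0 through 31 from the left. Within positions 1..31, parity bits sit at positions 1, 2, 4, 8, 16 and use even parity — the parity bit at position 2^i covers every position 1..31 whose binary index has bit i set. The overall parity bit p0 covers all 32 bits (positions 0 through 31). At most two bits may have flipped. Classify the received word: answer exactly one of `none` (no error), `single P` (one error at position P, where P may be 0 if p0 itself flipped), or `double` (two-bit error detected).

s1: b1⊕b3⊕b5⊕b7⊕b9⊕b11⊕b13⊕b15⊕b17⊕b19⊕b21⊕b23⊕b25⊕b27⊕b29⊕b31 = 0⊕0⊕0⊕1⊕1⊕0⊕0⊕0⊕0⊕1⊕1⊕1⊕0⊕0⊕1⊕1 = 1
s2: b2⊕b3⊕b6⊕b7⊕b10⊕b11⊕b14⊕b15⊕b18⊕b19⊕b22⊕b23⊕b26⊕b27⊕b30⊕b31 = 0⊕0⊕1⊕1⊕1⊕0⊕0⊕0⊕0⊕1⊕1⊕1⊕0⊕0⊕1⊕1 = 0
s4: b4⊕b5⊕b6⊕b7⊕b12⊕b13⊕b14⊕b15⊕b20⊕b21⊕b22⊕b23⊕b28⊕b29⊕b30⊕b31 = 0⊕0⊕1⊕1⊕1⊕0⊕0⊕0⊕0⊕1⊕1⊕1⊕1⊕1⊕1⊕1 = 0
s8: b8⊕b9⊕b10⊕b11⊕b12⊕b13⊕b14⊕b15⊕b24⊕b25⊕b26⊕b27⊕b28⊕b29⊕b30⊕b31 = 1⊕1⊕1⊕0⊕1⊕0⊕0⊕0⊕0⊕0⊕0⊕0⊕1⊕1⊕1⊕1 = 0
s16: b16⊕b17⊕b18⊕b19⊕b20⊕b21⊕b22⊕b23⊕b24⊕b25⊕b26⊕b27⊕b28⊕b29⊕b30⊕b31 = 0⊕0⊕0⊕1⊕0⊕1⊕1⊕1⊕0⊕0⊕0⊕0⊕1⊕1⊕1⊕1 = 0
Syndrome (s16...s1) = 00001 → position 1.
Overall parity (XOR of all 32 bits, including p0): 1⊕0⊕0⊕0⊕0⊕0⊕1⊕1⊕1⊕1⊕1⊕0⊕1⊕0⊕0⊕0⊕0⊕0⊕0⊕1⊕0⊕1⊕1⊕1⊕0⊕0⊕0⊕0⊕1⊕1⊕1⊕1 = 1
Overall=1, syndrome position=1 → single-bit error at position 1.

single 1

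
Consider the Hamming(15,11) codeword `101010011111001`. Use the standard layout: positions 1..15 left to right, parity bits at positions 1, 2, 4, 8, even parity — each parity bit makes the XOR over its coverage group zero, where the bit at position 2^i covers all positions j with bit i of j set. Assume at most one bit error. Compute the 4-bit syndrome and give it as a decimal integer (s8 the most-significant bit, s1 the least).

4

s1: b1⊕b3⊕b5⊕b7⊕b9⊕b11⊕b13⊕b15 = 1⊕1⊕1⊕0⊕1⊕1⊕0⊕1 = 0
s2: b2⊕b3⊕b6⊕b7⊕b10⊕b11⊕b14⊕b15 = 0⊕1⊕0⊕0⊕1⊕1⊕0⊕1 = 0
s4: b4⊕b5⊕b6⊕b7⊕b12⊕b13⊕b14⊕b15 = 0⊕1⊕0⊕0⊕1⊕0⊕0⊕1 = 1
s8: b8⊕b9⊕b10⊕b11⊕b12⊕b13⊕b14⊕b15 = 1⊕1⊕1⊕1⊕1⊕0⊕0⊕1 = 0
Syndrome (s8...s1) = 0100 → position 4.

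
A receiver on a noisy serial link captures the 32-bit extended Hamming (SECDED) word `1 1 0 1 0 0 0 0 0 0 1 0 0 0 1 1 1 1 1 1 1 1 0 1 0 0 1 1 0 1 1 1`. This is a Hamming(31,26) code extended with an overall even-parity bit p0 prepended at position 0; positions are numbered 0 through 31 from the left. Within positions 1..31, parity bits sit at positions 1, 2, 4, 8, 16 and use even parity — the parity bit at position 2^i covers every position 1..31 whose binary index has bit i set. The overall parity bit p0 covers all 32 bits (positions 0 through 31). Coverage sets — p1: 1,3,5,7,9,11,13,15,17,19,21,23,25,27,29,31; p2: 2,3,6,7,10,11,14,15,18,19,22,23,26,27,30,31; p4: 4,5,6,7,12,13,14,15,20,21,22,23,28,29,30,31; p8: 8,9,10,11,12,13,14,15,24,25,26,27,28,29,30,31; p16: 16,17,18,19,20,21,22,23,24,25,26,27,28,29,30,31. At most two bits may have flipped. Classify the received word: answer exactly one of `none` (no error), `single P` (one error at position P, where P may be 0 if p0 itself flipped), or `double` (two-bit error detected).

s1: b1⊕b3⊕b5⊕b7⊕b9⊕b11⊕b13⊕b15⊕b17⊕b19⊕b21⊕b23⊕b25⊕b27⊕b29⊕b31 = 1⊕1⊕0⊕0⊕0⊕0⊕0⊕1⊕1⊕1⊕1⊕1⊕0⊕1⊕1⊕1 = 0
s2: b2⊕b3⊕b6⊕b7⊕b10⊕b11⊕b14⊕b15⊕b18⊕b19⊕b22⊕b23⊕b26⊕b27⊕b30⊕b31 = 0⊕1⊕0⊕0⊕1⊕0⊕1⊕1⊕1⊕1⊕0⊕1⊕1⊕1⊕1⊕1 = 1
s4: b4⊕b5⊕b6⊕b7⊕b12⊕b13⊕b14⊕b15⊕b20⊕b21⊕b22⊕b23⊕b28⊕b29⊕b30⊕b31 = 0⊕0⊕0⊕0⊕0⊕0⊕1⊕1⊕1⊕1⊕0⊕1⊕0⊕1⊕1⊕1 = 0
s8: b8⊕b9⊕b10⊕b11⊕b12⊕b13⊕b14⊕b15⊕b24⊕b25⊕b26⊕b27⊕b28⊕b29⊕b30⊕b31 = 0⊕0⊕1⊕0⊕0⊕0⊕1⊕1⊕0⊕0⊕1⊕1⊕0⊕1⊕1⊕1 = 0
s16: b16⊕b17⊕b18⊕b19⊕b20⊕b21⊕b22⊕b23⊕b24⊕b25⊕b26⊕b27⊕b28⊕b29⊕b30⊕b31 = 1⊕1⊕1⊕1⊕1⊕1⊕0⊕1⊕0⊕0⊕1⊕1⊕0⊕1⊕1⊕1 = 0
Syndrome (s16...s1) = 00010 → position 2.
Overall parity (XOR of all 32 bits, including p0): 1⊕1⊕0⊕1⊕0⊕0⊕0⊕0⊕0⊕0⊕1⊕0⊕0⊕0⊕1⊕1⊕1⊕1⊕1⊕1⊕1⊕1⊕0⊕1⊕0⊕0⊕1⊕1⊕0⊕1⊕1⊕1 = 0
Overall=0, syndrome position=2 → double-bit error detected (uncorrectable).

double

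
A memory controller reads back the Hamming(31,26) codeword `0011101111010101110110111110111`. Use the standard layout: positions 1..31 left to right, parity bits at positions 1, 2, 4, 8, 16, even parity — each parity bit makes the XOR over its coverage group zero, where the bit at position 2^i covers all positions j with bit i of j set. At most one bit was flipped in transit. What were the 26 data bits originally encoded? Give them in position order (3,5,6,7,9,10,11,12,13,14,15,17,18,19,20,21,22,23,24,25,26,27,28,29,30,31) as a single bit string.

11011101010110100111110111

s1: b1⊕b3⊕b5⊕b7⊕b9⊕b11⊕b13⊕b15⊕b17⊕b19⊕b21⊕b23⊕b25⊕b27⊕b29⊕b31 = 0⊕1⊕1⊕1⊕1⊕0⊕0⊕0⊕1⊕0⊕1⊕1⊕1⊕1⊕1⊕1 = 1
s2: b2⊕b3⊕b6⊕b7⊕b10⊕b11⊕b14⊕b15⊕b18⊕b19⊕b22⊕b23⊕b26⊕b27⊕b30⊕b31 = 0⊕1⊕0⊕1⊕1⊕0⊕1⊕0⊕1⊕0⊕0⊕1⊕1⊕1⊕1⊕1 = 0
s4: b4⊕b5⊕b6⊕b7⊕b12⊕b13⊕b14⊕b15⊕b20⊕b21⊕b22⊕b23⊕b28⊕b29⊕b30⊕b31 = 1⊕1⊕0⊕1⊕1⊕0⊕1⊕0⊕1⊕1⊕0⊕1⊕0⊕1⊕1⊕1 = 1
s8: b8⊕b9⊕b10⊕b11⊕b12⊕b13⊕b14⊕b15⊕b24⊕b25⊕b26⊕b27⊕b28⊕b29⊕b30⊕b31 = 1⊕1⊕1⊕0⊕1⊕0⊕1⊕0⊕1⊕1⊕1⊕1⊕0⊕1⊕1⊕1 = 0
s16: b16⊕b17⊕b18⊕b19⊕b20⊕b21⊕b22⊕b23⊕b24⊕b25⊕b26⊕b27⊕b28⊕b29⊕b30⊕b31 = 1⊕1⊕1⊕0⊕1⊕1⊕0⊕1⊕1⊕1⊕1⊕1⊕0⊕1⊕1⊕1 = 1
Syndrome (s16...s1) = 10101 → position 21.
Flip bit 21: corrected codeword = 0011101111010101110100111110111
Data bits at positions 3,5,6,7,9,10,11,12,13,14,15,17,18,19,20,21,22,23,24,25,26,27,28,29,30,31: 11011101010110100111110111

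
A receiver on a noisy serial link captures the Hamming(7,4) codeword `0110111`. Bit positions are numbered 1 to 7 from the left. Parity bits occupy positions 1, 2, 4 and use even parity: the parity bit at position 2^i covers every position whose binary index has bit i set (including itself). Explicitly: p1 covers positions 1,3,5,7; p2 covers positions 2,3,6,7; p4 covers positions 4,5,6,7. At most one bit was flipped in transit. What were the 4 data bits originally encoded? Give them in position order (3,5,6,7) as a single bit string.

1011

s1: b1⊕b3⊕b5⊕b7 = 0⊕1⊕1⊕1 = 1
s2: b2⊕b3⊕b6⊕b7 = 1⊕1⊕1⊕1 = 0
s4: b4⊕b5⊕b6⊕b7 = 0⊕1⊕1⊕1 = 1
Syndrome (s4...s1) = 101 → position 5.
Flip bit 5: corrected codeword = 0110011
Data bits at positions 3,5,6,7: 1011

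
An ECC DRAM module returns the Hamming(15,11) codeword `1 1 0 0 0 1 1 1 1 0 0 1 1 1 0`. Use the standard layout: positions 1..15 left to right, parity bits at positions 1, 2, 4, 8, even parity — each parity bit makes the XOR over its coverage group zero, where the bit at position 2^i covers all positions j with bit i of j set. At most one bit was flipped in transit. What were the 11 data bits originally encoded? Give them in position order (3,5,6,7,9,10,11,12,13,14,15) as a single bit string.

00111000110

s1: b1⊕b3⊕b5⊕b7⊕b9⊕b11⊕b13⊕b15 = 1⊕0⊕0⊕1⊕1⊕0⊕1⊕0 = 0
s2: b2⊕b3⊕b6⊕b7⊕b10⊕b11⊕b14⊕b15 = 1⊕0⊕1⊕1⊕0⊕0⊕1⊕0 = 0
s4: b4⊕b5⊕b6⊕b7⊕b12⊕b13⊕b14⊕b15 = 0⊕0⊕1⊕1⊕1⊕1⊕1⊕0 = 1
s8: b8⊕b9⊕b10⊕b11⊕b12⊕b13⊕b14⊕b15 = 1⊕1⊕0⊕0⊕1⊕1⊕1⊕0 = 1
Syndrome (s8...s1) = 1100 → position 12.
Flip bit 12: corrected codeword = 110001111000110
Data bits at positions 3,5,6,7,9,10,11,12,13,14,15: 00111000110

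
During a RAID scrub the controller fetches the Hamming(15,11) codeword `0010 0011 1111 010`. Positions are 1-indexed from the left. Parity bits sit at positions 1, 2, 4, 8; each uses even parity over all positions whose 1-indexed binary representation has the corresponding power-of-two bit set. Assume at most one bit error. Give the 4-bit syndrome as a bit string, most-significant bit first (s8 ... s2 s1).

0110

s1: b1⊕b3⊕b5⊕b7⊕b9⊕b11⊕b13⊕b15 = 0⊕1⊕0⊕1⊕1⊕1⊕0⊕0 = 0
s2: b2⊕b3⊕b6⊕b7⊕b10⊕b11⊕b14⊕b15 = 0⊕1⊕0⊕1⊕1⊕1⊕1⊕0 = 1
s4: b4⊕b5⊕b6⊕b7⊕b12⊕b13⊕b14⊕b15 = 0⊕0⊕0⊕1⊕1⊕0⊕1⊕0 = 1
s8: b8⊕b9⊕b10⊕b11⊕b12⊕b13⊕b14⊕b15 = 1⊕1⊕1⊕1⊕1⊕0⊕1⊕0 = 0
Syndrome (s8...s1) = 0110 → position 6.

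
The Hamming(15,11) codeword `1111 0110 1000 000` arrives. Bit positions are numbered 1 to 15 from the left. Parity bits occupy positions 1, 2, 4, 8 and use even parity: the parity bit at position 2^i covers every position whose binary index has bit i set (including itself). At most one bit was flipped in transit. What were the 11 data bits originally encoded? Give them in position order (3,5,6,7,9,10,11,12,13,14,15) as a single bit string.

s1: b1⊕b3⊕b5⊕b7⊕b9⊕b11⊕b13⊕b15 = 1⊕1⊕0⊕1⊕1⊕0⊕0⊕0 = 0
s2: b2⊕b3⊕b6⊕b7⊕b10⊕b11⊕b14⊕b15 = 1⊕1⊕1⊕1⊕0⊕0⊕0⊕0 = 0
s4: b4⊕b5⊕b6⊕b7⊕b12⊕b13⊕b14⊕b15 = 1⊕0⊕1⊕1⊕0⊕0⊕0⊕0 = 1
s8: b8⊕b9⊕b10⊕b11⊕b12⊕b13⊕b14⊕b15 = 0⊕1⊕0⊕0⊕0⊕0⊕0⊕0 = 1
Syndrome (s8...s1) = 1100 → position 12.
Flip bit 12: corrected codeword = 111101101001000
Data bits at positions 3,5,6,7,9,10,11,12,13,14,15: 10111001000

10111001000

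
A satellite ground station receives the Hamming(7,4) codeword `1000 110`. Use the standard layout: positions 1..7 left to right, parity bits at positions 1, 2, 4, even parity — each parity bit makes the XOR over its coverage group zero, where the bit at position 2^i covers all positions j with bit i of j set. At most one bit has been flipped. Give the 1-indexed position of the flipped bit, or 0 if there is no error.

s1: b1⊕b3⊕b5⊕b7 = 1⊕0⊕1⊕0 = 0
s2: b2⊕b3⊕b6⊕b7 = 0⊕0⊕1⊕0 = 1
s4: b4⊕b5⊕b6⊕b7 = 0⊕1⊕1⊕0 = 0
Syndrome (s4...s1) = 010 → position 2.

2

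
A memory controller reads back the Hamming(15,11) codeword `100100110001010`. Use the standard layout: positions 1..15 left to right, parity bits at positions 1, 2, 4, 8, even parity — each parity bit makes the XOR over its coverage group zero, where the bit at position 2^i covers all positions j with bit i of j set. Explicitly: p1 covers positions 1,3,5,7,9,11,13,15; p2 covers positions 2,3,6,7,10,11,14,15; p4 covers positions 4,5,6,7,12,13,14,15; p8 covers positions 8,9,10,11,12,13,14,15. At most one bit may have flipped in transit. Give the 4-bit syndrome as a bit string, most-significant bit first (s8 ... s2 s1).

1000

s1: b1⊕b3⊕b5⊕b7⊕b9⊕b11⊕b13⊕b15 = 1⊕0⊕0⊕1⊕0⊕0⊕0⊕0 = 0
s2: b2⊕b3⊕b6⊕b7⊕b10⊕b11⊕b14⊕b15 = 0⊕0⊕0⊕1⊕0⊕0⊕1⊕0 = 0
s4: b4⊕b5⊕b6⊕b7⊕b12⊕b13⊕b14⊕b15 = 1⊕0⊕0⊕1⊕1⊕0⊕1⊕0 = 0
s8: b8⊕b9⊕b10⊕b11⊕b12⊕b13⊕b14⊕b15 = 1⊕0⊕0⊕0⊕1⊕0⊕1⊕0 = 1
Syndrome (s8...s1) = 1000 → position 8.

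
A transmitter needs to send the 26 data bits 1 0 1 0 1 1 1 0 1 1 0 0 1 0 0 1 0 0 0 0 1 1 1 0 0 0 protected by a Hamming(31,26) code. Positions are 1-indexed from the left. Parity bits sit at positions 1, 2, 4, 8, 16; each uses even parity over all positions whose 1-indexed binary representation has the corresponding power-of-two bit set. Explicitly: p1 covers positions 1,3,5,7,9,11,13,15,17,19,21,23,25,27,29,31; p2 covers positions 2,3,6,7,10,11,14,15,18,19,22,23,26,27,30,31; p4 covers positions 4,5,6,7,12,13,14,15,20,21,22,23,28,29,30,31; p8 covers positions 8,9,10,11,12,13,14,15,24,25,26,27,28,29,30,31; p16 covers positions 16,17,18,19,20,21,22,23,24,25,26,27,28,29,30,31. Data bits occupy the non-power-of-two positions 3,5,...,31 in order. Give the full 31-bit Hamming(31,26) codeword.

Place data bits at non-power-of-two positions: b3=1, b5=0, b6=1, b7=0, b9=1, b10=1, b11=1, b12=0, b13=1, b14=1, b15=0, b17=0, b18=1, b19=0, b20=0, b21=1, b22=0, b23=0, b24=0, b25=0, b26=1, b27=1, b28=1, b29=0, b30=0, b31=0.
p1 = XOR of data positions {3,5,7,9,11,13,15,17,19,21,23,25,27,29,31} = 1⊕0⊕0⊕1⊕1⊕1⊕0⊕0⊕0⊕1⊕0⊕0⊕1⊕0⊕0 = 0
p2 = XOR of data positions {3,6,7,10,11,14,15,18,19,22,23,26,27,30,31} = 1⊕1⊕0⊕1⊕1⊕1⊕0⊕1⊕0⊕0⊕0⊕1⊕1⊕0⊕0 = 0
p4 = XOR of data positions {5,6,7,12,13,14,15,20,21,22,23,28,29,30,31} = 0⊕1⊕0⊕0⊕1⊕1⊕0⊕0⊕1⊕0⊕0⊕1⊕0⊕0⊕0 = 1
p8 = XOR of data positions {9,10,11,12,13,14,15,24,25,26,27,28,29,30,31} = 1⊕1⊕1⊕0⊕1⊕1⊕0⊕0⊕0⊕1⊕1⊕1⊕0⊕0⊕0 = 0
p16 = XOR of data positions {17,18,19,20,21,22,23,24,25,26,27,28,29,30,31} = 0⊕1⊕0⊕0⊕1⊕0⊕0⊕0⊕0⊕1⊕1⊕1⊕0⊕0⊕0 = 1
Codeword b1..b31 = 0011010011101101010010000111000

0011010011101101010010000111000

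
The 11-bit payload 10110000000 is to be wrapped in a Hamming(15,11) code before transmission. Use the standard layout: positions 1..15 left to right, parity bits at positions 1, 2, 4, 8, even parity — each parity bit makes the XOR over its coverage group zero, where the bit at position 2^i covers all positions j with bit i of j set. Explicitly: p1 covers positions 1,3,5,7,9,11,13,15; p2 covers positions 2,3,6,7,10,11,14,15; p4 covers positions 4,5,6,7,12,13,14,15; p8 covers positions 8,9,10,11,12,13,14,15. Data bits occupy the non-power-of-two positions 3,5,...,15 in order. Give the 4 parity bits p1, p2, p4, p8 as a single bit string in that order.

Place data bits at non-power-of-two positions: b3=1, b5=0, b6=1, b7=1, b9=0, b10=0, b11=0, b12=0, b13=0, b14=0, b15=0.
p1 = XOR of data positions {3,5,7,9,11,13,15} = 1⊕0⊕1⊕0⊕0⊕0⊕0 = 0
p2 = XOR of data positions {3,6,7,10,11,14,15} = 1⊕1⊕1⊕0⊕0⊕0⊕0 = 1
p4 = XOR of data positions {5,6,7,12,13,14,15} = 0⊕1⊕1⊕0⊕0⊕0⊕0 = 0
p8 = XOR of data positions {9,10,11,12,13,14,15} = 0⊕0⊕0⊕0⊕0⊕0⊕0 = 0
Parity bits p1,p2,p4,p8 = 0100

0100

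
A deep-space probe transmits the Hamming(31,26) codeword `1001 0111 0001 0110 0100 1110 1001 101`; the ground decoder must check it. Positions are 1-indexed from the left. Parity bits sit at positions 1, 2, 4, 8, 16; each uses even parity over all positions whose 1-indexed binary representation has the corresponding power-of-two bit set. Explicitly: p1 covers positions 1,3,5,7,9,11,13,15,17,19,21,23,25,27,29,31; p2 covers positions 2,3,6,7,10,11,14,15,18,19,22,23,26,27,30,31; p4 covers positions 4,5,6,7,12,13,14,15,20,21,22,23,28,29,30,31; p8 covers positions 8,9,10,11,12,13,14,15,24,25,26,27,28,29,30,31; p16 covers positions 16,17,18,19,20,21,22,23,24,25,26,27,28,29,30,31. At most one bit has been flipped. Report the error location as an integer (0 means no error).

0

s1: b1⊕b3⊕b5⊕b7⊕b9⊕b11⊕b13⊕b15⊕b17⊕b19⊕b21⊕b23⊕b25⊕b27⊕b29⊕b31 = 1⊕0⊕0⊕1⊕0⊕0⊕0⊕1⊕0⊕0⊕1⊕1⊕1⊕0⊕1⊕1 = 0
s2: b2⊕b3⊕b6⊕b7⊕b10⊕b11⊕b14⊕b15⊕b18⊕b19⊕b22⊕b23⊕b26⊕b27⊕b30⊕b31 = 0⊕0⊕1⊕1⊕0⊕0⊕1⊕1⊕1⊕0⊕1⊕1⊕0⊕0⊕0⊕1 = 0
s4: b4⊕b5⊕b6⊕b7⊕b12⊕b13⊕b14⊕b15⊕b20⊕b21⊕b22⊕b23⊕b28⊕b29⊕b30⊕b31 = 1⊕0⊕1⊕1⊕1⊕0⊕1⊕1⊕0⊕1⊕1⊕1⊕1⊕1⊕0⊕1 = 0
s8: b8⊕b9⊕b10⊕b11⊕b12⊕b13⊕b14⊕b15⊕b24⊕b25⊕b26⊕b27⊕b28⊕b29⊕b30⊕b31 = 1⊕0⊕0⊕0⊕1⊕0⊕1⊕1⊕0⊕1⊕0⊕0⊕1⊕1⊕0⊕1 = 0
s16: b16⊕b17⊕b18⊕b19⊕b20⊕b21⊕b22⊕b23⊕b24⊕b25⊕b26⊕b27⊕b28⊕b29⊕b30⊕b31 = 0⊕0⊕1⊕0⊕0⊕1⊕1⊕1⊕0⊕1⊕0⊕0⊕1⊕1⊕0⊕1 = 0
Syndrome (s16...s1) = 00000 → position 0 (no error).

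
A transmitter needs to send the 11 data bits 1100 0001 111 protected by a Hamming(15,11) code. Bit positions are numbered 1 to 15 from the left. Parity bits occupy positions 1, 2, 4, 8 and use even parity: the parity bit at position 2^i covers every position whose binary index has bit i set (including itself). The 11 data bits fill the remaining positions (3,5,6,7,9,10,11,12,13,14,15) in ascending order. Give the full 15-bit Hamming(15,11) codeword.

Place data bits at non-power-of-two positions: b3=1, b5=1, b6=0, b7=0, b9=0, b10=0, b11=0, b12=1, b13=1, b14=1, b15=1.
p1 = XOR of data positions {3,5,7,9,11,13,15} = 1⊕1⊕0⊕0⊕0⊕1⊕1 = 0
p2 = XOR of data positions {3,6,7,10,11,14,15} = 1⊕0⊕0⊕0⊕0⊕1⊕1 = 1
p4 = XOR of data positions {5,6,7,12,13,14,15} = 1⊕0⊕0⊕1⊕1⊕1⊕1 = 1
p8 = XOR of data positions {9,10,11,12,13,14,15} = 0⊕0⊕0⊕1⊕1⊕1⊕1 = 0
Codeword b1..b15 = 011110000001111

011110000001111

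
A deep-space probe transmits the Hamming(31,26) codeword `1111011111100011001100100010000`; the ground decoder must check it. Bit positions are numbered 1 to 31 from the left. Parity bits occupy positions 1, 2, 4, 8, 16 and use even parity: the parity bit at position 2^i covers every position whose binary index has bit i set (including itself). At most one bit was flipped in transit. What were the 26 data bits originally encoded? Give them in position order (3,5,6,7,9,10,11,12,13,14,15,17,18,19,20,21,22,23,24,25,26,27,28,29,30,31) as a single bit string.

s1: b1⊕b3⊕b5⊕b7⊕b9⊕b11⊕b13⊕b15⊕b17⊕b19⊕b21⊕b23⊕b25⊕b27⊕b29⊕b31 = 1⊕1⊕0⊕1⊕1⊕1⊕0⊕1⊕0⊕1⊕0⊕1⊕0⊕1⊕0⊕0 = 1
s2: b2⊕b3⊕b6⊕b7⊕b10⊕b11⊕b14⊕b15⊕b18⊕b19⊕b22⊕b23⊕b26⊕b27⊕b30⊕b31 = 1⊕1⊕1⊕1⊕1⊕1⊕0⊕1⊕0⊕1⊕0⊕1⊕0⊕1⊕0⊕0 = 0
s4: b4⊕b5⊕b6⊕b7⊕b12⊕b13⊕b14⊕b15⊕b20⊕b21⊕b22⊕b23⊕b28⊕b29⊕b30⊕b31 = 1⊕0⊕1⊕1⊕0⊕0⊕0⊕1⊕1⊕0⊕0⊕1⊕0⊕0⊕0⊕0 = 0
s8: b8⊕b9⊕b10⊕b11⊕b12⊕b13⊕b14⊕b15⊕b24⊕b25⊕b26⊕b27⊕b28⊕b29⊕b30⊕b31 = 1⊕1⊕1⊕1⊕0⊕0⊕0⊕1⊕0⊕0⊕0⊕1⊕0⊕0⊕0⊕0 = 0
s16: b16⊕b17⊕b18⊕b19⊕b20⊕b21⊕b22⊕b23⊕b24⊕b25⊕b26⊕b27⊕b28⊕b29⊕b30⊕b31 = 1⊕0⊕0⊕1⊕1⊕0⊕0⊕1⊕0⊕0⊕0⊕1⊕0⊕0⊕0⊕0 = 1
Syndrome (s16...s1) = 10001 → position 17.
Flip bit 17: corrected codeword = 1111011111100011101100100010000
Data bits at positions 3,5,6,7,9,10,11,12,13,14,15,17,18,19,20,21,22,23,24,25,26,27,28,29,30,31: 10111110001101100100010000

10111110001101100100010000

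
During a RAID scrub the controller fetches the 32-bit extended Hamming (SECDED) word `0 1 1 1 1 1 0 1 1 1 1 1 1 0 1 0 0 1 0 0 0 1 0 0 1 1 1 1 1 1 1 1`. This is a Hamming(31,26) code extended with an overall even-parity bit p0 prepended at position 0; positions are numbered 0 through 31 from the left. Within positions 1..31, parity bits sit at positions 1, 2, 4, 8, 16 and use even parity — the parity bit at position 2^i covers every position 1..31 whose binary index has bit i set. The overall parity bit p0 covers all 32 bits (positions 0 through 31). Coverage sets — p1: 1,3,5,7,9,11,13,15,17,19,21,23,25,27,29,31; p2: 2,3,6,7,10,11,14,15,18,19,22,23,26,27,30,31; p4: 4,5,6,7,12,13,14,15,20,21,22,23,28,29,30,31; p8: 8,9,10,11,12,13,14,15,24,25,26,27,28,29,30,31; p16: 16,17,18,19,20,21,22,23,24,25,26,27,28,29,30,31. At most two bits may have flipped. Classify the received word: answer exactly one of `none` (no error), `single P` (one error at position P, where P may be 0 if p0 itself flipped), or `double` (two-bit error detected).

s1: b1⊕b3⊕b5⊕b7⊕b9⊕b11⊕b13⊕b15⊕b17⊕b19⊕b21⊕b23⊕b25⊕b27⊕b29⊕b31 = 1⊕1⊕1⊕1⊕1⊕1⊕0⊕0⊕1⊕0⊕1⊕0⊕1⊕1⊕1⊕1 = 0
s2: b2⊕b3⊕b6⊕b7⊕b10⊕b11⊕b14⊕b15⊕b18⊕b19⊕b22⊕b23⊕b26⊕b27⊕b30⊕b31 = 1⊕1⊕0⊕1⊕1⊕1⊕1⊕0⊕0⊕0⊕0⊕0⊕1⊕1⊕1⊕1 = 0
s4: b4⊕b5⊕b6⊕b7⊕b12⊕b13⊕b14⊕b15⊕b20⊕b21⊕b22⊕b23⊕b28⊕b29⊕b30⊕b31 = 1⊕1⊕0⊕1⊕1⊕0⊕1⊕0⊕0⊕1⊕0⊕0⊕1⊕1⊕1⊕1 = 0
s8: b8⊕b9⊕b10⊕b11⊕b12⊕b13⊕b14⊕b15⊕b24⊕b25⊕b26⊕b27⊕b28⊕b29⊕b30⊕b31 = 1⊕1⊕1⊕1⊕1⊕0⊕1⊕0⊕1⊕1⊕1⊕1⊕1⊕1⊕1⊕1 = 0
s16: b16⊕b17⊕b18⊕b19⊕b20⊕b21⊕b22⊕b23⊕b24⊕b25⊕b26⊕b27⊕b28⊕b29⊕b30⊕b31 = 0⊕1⊕0⊕0⊕0⊕1⊕0⊕0⊕1⊕1⊕1⊕1⊕1⊕1⊕1⊕1 = 0
Syndrome (s16...s1) = 00000 → position 0 (no error).
Overall parity (XOR of all 32 bits, including p0): 0⊕1⊕1⊕1⊕1⊕1⊕0⊕1⊕1⊕1⊕1⊕1⊕1⊕0⊕1⊕0⊕0⊕1⊕0⊕0⊕0⊕1⊕0⊕0⊕1⊕1⊕1⊕1⊕1⊕1⊕1⊕1 = 0
Overall=0, syndrome position=0 → no error.

none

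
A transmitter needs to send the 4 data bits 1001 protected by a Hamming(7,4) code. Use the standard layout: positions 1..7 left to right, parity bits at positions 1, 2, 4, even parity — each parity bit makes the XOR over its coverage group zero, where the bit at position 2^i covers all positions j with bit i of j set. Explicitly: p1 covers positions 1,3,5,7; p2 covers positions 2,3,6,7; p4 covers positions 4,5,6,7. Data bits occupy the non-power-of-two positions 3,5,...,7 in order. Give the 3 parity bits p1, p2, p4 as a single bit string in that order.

Place data bits at non-power-of-two positions: b3=1, b5=0, b6=0, b7=1.
p1 = XOR of data positions {3,5,7} = 1⊕0⊕1 = 0
p2 = XOR of data positions {3,6,7} = 1⊕0⊕1 = 0
p4 = XOR of data positions {5,6,7} = 0⊕0⊕1 = 1
Parity bits p1,p2,p4 = 001

001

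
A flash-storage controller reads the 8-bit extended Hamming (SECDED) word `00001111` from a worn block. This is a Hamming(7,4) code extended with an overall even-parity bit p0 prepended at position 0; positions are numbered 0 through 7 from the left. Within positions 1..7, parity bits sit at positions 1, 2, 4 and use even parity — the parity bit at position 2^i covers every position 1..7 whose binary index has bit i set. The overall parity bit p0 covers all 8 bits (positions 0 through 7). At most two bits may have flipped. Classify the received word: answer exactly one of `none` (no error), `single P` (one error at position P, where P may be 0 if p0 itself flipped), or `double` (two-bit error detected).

s1: b1⊕b3⊕b5⊕b7 = 0⊕0⊕1⊕1 = 0
s2: b2⊕b3⊕b6⊕b7 = 0⊕0⊕1⊕1 = 0
s4: b4⊕b5⊕b6⊕b7 = 1⊕1⊕1⊕1 = 0
Syndrome (s4...s1) = 000 → position 0 (no error).
Overall parity (XOR of all 8 bits, including p0): 0⊕0⊕0⊕0⊕1⊕1⊕1⊕1 = 0
Overall=0, syndrome position=0 → no error.

none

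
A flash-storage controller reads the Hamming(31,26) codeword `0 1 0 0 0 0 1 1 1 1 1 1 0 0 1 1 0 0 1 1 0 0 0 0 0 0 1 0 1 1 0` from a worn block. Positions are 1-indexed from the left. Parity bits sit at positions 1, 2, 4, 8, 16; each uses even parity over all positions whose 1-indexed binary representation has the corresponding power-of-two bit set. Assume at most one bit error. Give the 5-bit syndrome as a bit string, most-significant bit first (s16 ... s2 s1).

01001

s1: b1⊕b3⊕b5⊕b7⊕b9⊕b11⊕b13⊕b15⊕b17⊕b19⊕b21⊕b23⊕b25⊕b27⊕b29⊕b31 = 0⊕0⊕0⊕1⊕1⊕1⊕0⊕1⊕0⊕1⊕0⊕0⊕0⊕1⊕1⊕0 = 1
s2: b2⊕b3⊕b6⊕b7⊕b10⊕b11⊕b14⊕b15⊕b18⊕b19⊕b22⊕b23⊕b26⊕b27⊕b30⊕b31 = 1⊕0⊕0⊕1⊕1⊕1⊕0⊕1⊕0⊕1⊕0⊕0⊕0⊕1⊕1⊕0 = 0
s4: b4⊕b5⊕b6⊕b7⊕b12⊕b13⊕b14⊕b15⊕b20⊕b21⊕b22⊕b23⊕b28⊕b29⊕b30⊕b31 = 0⊕0⊕0⊕1⊕1⊕0⊕0⊕1⊕1⊕0⊕0⊕0⊕0⊕1⊕1⊕0 = 0
s8: b8⊕b9⊕b10⊕b11⊕b12⊕b13⊕b14⊕b15⊕b24⊕b25⊕b26⊕b27⊕b28⊕b29⊕b30⊕b31 = 1⊕1⊕1⊕1⊕1⊕0⊕0⊕1⊕0⊕0⊕0⊕1⊕0⊕1⊕1⊕0 = 1
s16: b16⊕b17⊕b18⊕b19⊕b20⊕b21⊕b22⊕b23⊕b24⊕b25⊕b26⊕b27⊕b28⊕b29⊕b30⊕b31 = 1⊕0⊕0⊕1⊕1⊕0⊕0⊕0⊕0⊕0⊕0⊕1⊕0⊕1⊕1⊕0 = 0
Syndrome (s16...s1) = 01001 → position 9.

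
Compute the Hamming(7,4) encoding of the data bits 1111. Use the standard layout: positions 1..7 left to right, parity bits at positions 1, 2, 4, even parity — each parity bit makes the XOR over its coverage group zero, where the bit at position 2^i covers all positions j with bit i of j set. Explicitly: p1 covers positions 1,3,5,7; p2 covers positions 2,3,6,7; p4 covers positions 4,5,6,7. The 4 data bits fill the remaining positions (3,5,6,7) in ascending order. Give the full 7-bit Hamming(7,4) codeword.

Place data bits at non-power-of-two positions: b3=1, b5=1, b6=1, b7=1.
p1 = XOR of data positions {3,5,7} = 1⊕1⊕1 = 1
p2 = XOR of data positions {3,6,7} = 1⊕1⊕1 = 1
p4 = XOR of data positions {5,6,7} = 1⊕1⊕1 = 1
Codeword b1..b7 = 1111111

1111111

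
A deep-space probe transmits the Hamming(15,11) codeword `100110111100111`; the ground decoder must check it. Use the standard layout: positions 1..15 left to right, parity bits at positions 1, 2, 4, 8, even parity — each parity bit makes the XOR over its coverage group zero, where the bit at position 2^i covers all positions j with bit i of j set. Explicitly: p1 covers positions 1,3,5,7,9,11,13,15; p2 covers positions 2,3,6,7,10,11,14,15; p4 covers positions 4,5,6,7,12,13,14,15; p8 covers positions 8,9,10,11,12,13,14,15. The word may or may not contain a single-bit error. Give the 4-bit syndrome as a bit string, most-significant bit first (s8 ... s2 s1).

0000

s1: b1⊕b3⊕b5⊕b7⊕b9⊕b11⊕b13⊕b15 = 1⊕0⊕1⊕1⊕1⊕0⊕1⊕1 = 0
s2: b2⊕b3⊕b6⊕b7⊕b10⊕b11⊕b14⊕b15 = 0⊕0⊕0⊕1⊕1⊕0⊕1⊕1 = 0
s4: b4⊕b5⊕b6⊕b7⊕b12⊕b13⊕b14⊕b15 = 1⊕1⊕0⊕1⊕0⊕1⊕1⊕1 = 0
s8: b8⊕b9⊕b10⊕b11⊕b12⊕b13⊕b14⊕b15 = 1⊕1⊕1⊕0⊕0⊕1⊕1⊕1 = 0
Syndrome (s8...s1) = 0000 → position 0 (no error).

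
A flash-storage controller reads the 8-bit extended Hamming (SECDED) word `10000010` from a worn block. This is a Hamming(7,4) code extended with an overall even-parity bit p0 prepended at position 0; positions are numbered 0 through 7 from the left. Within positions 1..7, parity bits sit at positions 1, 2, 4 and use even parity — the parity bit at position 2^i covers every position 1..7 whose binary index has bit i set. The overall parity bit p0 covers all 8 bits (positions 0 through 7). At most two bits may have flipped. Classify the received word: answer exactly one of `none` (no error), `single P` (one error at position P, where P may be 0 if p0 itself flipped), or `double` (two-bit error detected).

s1: b1⊕b3⊕b5⊕b7 = 0⊕0⊕0⊕0 = 0
s2: b2⊕b3⊕b6⊕b7 = 0⊕0⊕1⊕0 = 1
s4: b4⊕b5⊕b6⊕b7 = 0⊕0⊕1⊕0 = 1
Syndrome (s4...s1) = 110 → position 6.
Overall parity (XOR of all 8 bits, including p0): 1⊕0⊕0⊕0⊕0⊕0⊕1⊕0 = 0
Overall=0, syndrome position=6 → double-bit error detected (uncorrectable).

double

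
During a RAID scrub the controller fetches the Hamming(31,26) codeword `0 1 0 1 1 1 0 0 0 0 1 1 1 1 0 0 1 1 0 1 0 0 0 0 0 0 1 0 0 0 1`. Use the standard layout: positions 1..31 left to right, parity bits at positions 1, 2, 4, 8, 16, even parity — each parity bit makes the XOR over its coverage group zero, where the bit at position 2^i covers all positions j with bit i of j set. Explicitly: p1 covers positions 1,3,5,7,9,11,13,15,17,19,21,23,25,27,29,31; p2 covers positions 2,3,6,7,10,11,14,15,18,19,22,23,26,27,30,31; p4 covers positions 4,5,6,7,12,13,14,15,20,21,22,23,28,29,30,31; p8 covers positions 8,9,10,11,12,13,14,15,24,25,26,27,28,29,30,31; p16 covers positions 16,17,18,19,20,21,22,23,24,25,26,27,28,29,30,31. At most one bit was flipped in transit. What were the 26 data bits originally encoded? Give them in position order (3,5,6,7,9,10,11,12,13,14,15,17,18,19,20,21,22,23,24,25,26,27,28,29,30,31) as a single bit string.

s1: b1⊕b3⊕b5⊕b7⊕b9⊕b11⊕b13⊕b15⊕b17⊕b19⊕b21⊕b23⊕b25⊕b27⊕b29⊕b31 = 0⊕0⊕1⊕0⊕0⊕1⊕1⊕0⊕1⊕0⊕0⊕0⊕0⊕1⊕0⊕1 = 0
s2: b2⊕b3⊕b6⊕b7⊕b10⊕b11⊕b14⊕b15⊕b18⊕b19⊕b22⊕b23⊕b26⊕b27⊕b30⊕b31 = 1⊕0⊕1⊕0⊕0⊕1⊕1⊕0⊕1⊕0⊕0⊕0⊕0⊕1⊕0⊕1 = 1
s4: b4⊕b5⊕b6⊕b7⊕b12⊕b13⊕b14⊕b15⊕b20⊕b21⊕b22⊕b23⊕b28⊕b29⊕b30⊕b31 = 1⊕1⊕1⊕0⊕1⊕1⊕1⊕0⊕1⊕0⊕0⊕0⊕0⊕0⊕0⊕1 = 0
s8: b8⊕b9⊕b10⊕b11⊕b12⊕b13⊕b14⊕b15⊕b24⊕b25⊕b26⊕b27⊕b28⊕b29⊕b30⊕b31 = 0⊕0⊕0⊕1⊕1⊕1⊕1⊕0⊕0⊕0⊕0⊕1⊕0⊕0⊕0⊕1 = 0
s16: b16⊕b17⊕b18⊕b19⊕b20⊕b21⊕b22⊕b23⊕b24⊕b25⊕b26⊕b27⊕b28⊕b29⊕b30⊕b31 = 0⊕1⊕1⊕0⊕1⊕0⊕0⊕0⊕0⊕0⊕0⊕1⊕0⊕0⊕0⊕1 = 1
Syndrome (s16...s1) = 10010 → position 18.
Flip bit 18: corrected codeword = 0101110000111100100100000010001
Data bits at positions 3,5,6,7,9,10,11,12,13,14,15,17,18,19,20,21,22,23,24,25,26,27,28,29,30,31: 01100011110100100000010001

01100011110100100000010001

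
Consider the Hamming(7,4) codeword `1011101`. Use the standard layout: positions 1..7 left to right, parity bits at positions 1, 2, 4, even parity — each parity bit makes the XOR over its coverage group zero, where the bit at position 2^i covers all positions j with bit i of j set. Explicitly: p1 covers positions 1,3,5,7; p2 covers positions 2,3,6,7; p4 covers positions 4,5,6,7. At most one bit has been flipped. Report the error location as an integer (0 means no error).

s1: b1⊕b3⊕b5⊕b7 = 1⊕1⊕1⊕1 = 0
s2: b2⊕b3⊕b6⊕b7 = 0⊕1⊕0⊕1 = 0
s4: b4⊕b5⊕b6⊕b7 = 1⊕1⊕0⊕1 = 1
Syndrome (s4...s1) = 100 → position 4.

4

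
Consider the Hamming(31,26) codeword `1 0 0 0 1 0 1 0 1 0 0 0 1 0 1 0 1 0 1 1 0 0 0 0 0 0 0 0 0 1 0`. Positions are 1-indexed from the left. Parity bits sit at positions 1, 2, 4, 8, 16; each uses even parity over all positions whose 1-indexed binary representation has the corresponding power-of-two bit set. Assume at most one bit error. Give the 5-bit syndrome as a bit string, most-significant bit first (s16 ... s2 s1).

s1: b1⊕b3⊕b5⊕b7⊕b9⊕b11⊕b13⊕b15⊕b17⊕b19⊕b21⊕b23⊕b25⊕b27⊕b29⊕b31 = 1⊕0⊕1⊕1⊕1⊕0⊕1⊕1⊕1⊕1⊕0⊕0⊕0⊕0⊕0⊕0 = 0
s2: b2⊕b3⊕b6⊕b7⊕b10⊕b11⊕b14⊕b15⊕b18⊕b19⊕b22⊕b23⊕b26⊕b27⊕b30⊕b31 = 0⊕0⊕0⊕1⊕0⊕0⊕0⊕1⊕0⊕1⊕0⊕0⊕0⊕0⊕1⊕0 = 0
s4: b4⊕b5⊕b6⊕b7⊕b12⊕b13⊕b14⊕b15⊕b20⊕b21⊕b22⊕b23⊕b28⊕b29⊕b30⊕b31 = 0⊕1⊕0⊕1⊕0⊕1⊕0⊕1⊕1⊕0⊕0⊕0⊕0⊕0⊕1⊕0 = 0
s8: b8⊕b9⊕b10⊕b11⊕b12⊕b13⊕b14⊕b15⊕b24⊕b25⊕b26⊕b27⊕b28⊕b29⊕b30⊕b31 = 0⊕1⊕0⊕0⊕0⊕1⊕0⊕1⊕0⊕0⊕0⊕0⊕0⊕0⊕1⊕0 = 0
s16: b16⊕b17⊕b18⊕b19⊕b20⊕b21⊕b22⊕b23⊕b24⊕b25⊕b26⊕b27⊕b28⊕b29⊕b30⊕b31 = 0⊕1⊕0⊕1⊕1⊕0⊕0⊕0⊕0⊕0⊕0⊕0⊕0⊕0⊕1⊕0 = 0
Syndrome (s16...s1) = 00000 → position 0 (no error).

00000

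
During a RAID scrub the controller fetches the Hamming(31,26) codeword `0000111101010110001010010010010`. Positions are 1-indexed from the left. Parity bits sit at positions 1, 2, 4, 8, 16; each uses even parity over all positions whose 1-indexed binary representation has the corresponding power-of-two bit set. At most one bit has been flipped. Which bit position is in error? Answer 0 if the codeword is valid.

s1: b1⊕b3⊕b5⊕b7⊕b9⊕b11⊕b13⊕b15⊕b17⊕b19⊕b21⊕b23⊕b25⊕b27⊕b29⊕b31 = 0⊕0⊕1⊕1⊕0⊕0⊕0⊕1⊕0⊕1⊕1⊕0⊕0⊕1⊕0⊕0 = 0
s2: b2⊕b3⊕b6⊕b7⊕b10⊕b11⊕b14⊕b15⊕b18⊕b19⊕b22⊕b23⊕b26⊕b27⊕b30⊕b31 = 0⊕0⊕1⊕1⊕1⊕0⊕1⊕1⊕0⊕1⊕0⊕0⊕0⊕1⊕1⊕0 = 0
s4: b4⊕b5⊕b6⊕b7⊕b12⊕b13⊕b14⊕b15⊕b20⊕b21⊕b22⊕b23⊕b28⊕b29⊕b30⊕b31 = 0⊕1⊕1⊕1⊕1⊕0⊕1⊕1⊕0⊕1⊕0⊕0⊕0⊕0⊕1⊕0 = 0
s8: b8⊕b9⊕b10⊕b11⊕b12⊕b13⊕b14⊕b15⊕b24⊕b25⊕b26⊕b27⊕b28⊕b29⊕b30⊕b31 = 1⊕0⊕1⊕0⊕1⊕0⊕1⊕1⊕1⊕0⊕0⊕1⊕0⊕0⊕1⊕0 = 0
s16: b16⊕b17⊕b18⊕b19⊕b20⊕b21⊕b22⊕b23⊕b24⊕b25⊕b26⊕b27⊕b28⊕b29⊕b30⊕b31 = 0⊕0⊕0⊕1⊕0⊕1⊕0⊕0⊕1⊕0⊕0⊕1⊕0⊕0⊕1⊕0 = 1
Syndrome (s16...s1) = 10000 → position 16.

16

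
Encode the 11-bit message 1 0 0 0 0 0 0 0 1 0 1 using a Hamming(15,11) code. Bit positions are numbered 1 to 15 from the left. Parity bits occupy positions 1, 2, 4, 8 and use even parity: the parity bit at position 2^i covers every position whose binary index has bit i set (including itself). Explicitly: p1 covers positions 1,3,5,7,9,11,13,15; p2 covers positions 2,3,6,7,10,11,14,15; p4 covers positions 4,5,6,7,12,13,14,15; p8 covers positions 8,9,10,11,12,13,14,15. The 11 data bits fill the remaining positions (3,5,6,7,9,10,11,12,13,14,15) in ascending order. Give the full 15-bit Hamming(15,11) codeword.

Place data bits at non-power-of-two positions: b3=1, b5=0, b6=0, b7=0, b9=0, b10=0, b11=0, b12=0, b13=1, b14=0, b15=1.
p1 = XOR of data positions {3,5,7,9,11,13,15} = 1⊕0⊕0⊕0⊕0⊕1⊕1 = 1
p2 = XOR of data positions {3,6,7,10,11,14,15} = 1⊕0⊕0⊕0⊕0⊕0⊕1 = 0
p4 = XOR of data positions {5,6,7,12,13,14,15} = 0⊕0⊕0⊕0⊕1⊕0⊕1 = 0
p8 = XOR of data positions {9,10,11,12,13,14,15} = 0⊕0⊕0⊕0⊕1⊕0⊕1 = 0
Codeword b1..b15 = 101000000000101

101000000000101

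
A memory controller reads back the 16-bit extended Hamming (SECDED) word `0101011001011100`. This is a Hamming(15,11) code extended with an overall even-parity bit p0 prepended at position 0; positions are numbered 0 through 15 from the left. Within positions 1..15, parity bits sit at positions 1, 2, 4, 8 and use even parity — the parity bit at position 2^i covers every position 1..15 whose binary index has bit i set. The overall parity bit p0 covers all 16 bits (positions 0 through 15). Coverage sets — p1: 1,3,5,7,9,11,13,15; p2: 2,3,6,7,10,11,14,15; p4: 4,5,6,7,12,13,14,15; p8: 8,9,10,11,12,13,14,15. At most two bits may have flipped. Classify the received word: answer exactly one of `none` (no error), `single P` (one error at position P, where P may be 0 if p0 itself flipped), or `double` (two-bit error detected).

double

s1: b1⊕b3⊕b5⊕b7⊕b9⊕b11⊕b13⊕b15 = 1⊕1⊕1⊕0⊕1⊕1⊕1⊕0 = 0
s2: b2⊕b3⊕b6⊕b7⊕b10⊕b11⊕b14⊕b15 = 0⊕1⊕1⊕0⊕0⊕1⊕0⊕0 = 1
s4: b4⊕b5⊕b6⊕b7⊕b12⊕b13⊕b14⊕b15 = 0⊕1⊕1⊕0⊕1⊕1⊕0⊕0 = 0
s8: b8⊕b9⊕b10⊕b11⊕b12⊕b13⊕b14⊕b15 = 0⊕1⊕0⊕1⊕1⊕1⊕0⊕0 = 0
Syndrome (s8...s1) = 0010 → position 2.
Overall parity (XOR of all 16 bits, including p0): 0⊕1⊕0⊕1⊕0⊕1⊕1⊕0⊕0⊕1⊕0⊕1⊕1⊕1⊕0⊕0 = 0
Overall=0, syndrome position=2 → double-bit error detected (uncorrectable).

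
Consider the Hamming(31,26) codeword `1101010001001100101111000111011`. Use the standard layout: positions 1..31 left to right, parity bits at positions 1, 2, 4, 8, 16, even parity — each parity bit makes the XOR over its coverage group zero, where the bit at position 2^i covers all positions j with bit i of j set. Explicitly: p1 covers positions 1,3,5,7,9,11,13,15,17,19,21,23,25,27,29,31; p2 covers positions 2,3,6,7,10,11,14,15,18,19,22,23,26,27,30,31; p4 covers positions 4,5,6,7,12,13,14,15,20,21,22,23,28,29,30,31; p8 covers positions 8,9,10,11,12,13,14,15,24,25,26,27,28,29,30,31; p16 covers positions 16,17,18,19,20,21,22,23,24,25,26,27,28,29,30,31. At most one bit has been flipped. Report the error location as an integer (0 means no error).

1

s1: b1⊕b3⊕b5⊕b7⊕b9⊕b11⊕b13⊕b15⊕b17⊕b19⊕b21⊕b23⊕b25⊕b27⊕b29⊕b31 = 1⊕0⊕0⊕0⊕0⊕0⊕1⊕0⊕1⊕1⊕1⊕0⊕0⊕1⊕0⊕1 = 1
s2: b2⊕b3⊕b6⊕b7⊕b10⊕b11⊕b14⊕b15⊕b18⊕b19⊕b22⊕b23⊕b26⊕b27⊕b30⊕b31 = 1⊕0⊕1⊕0⊕1⊕0⊕1⊕0⊕0⊕1⊕1⊕0⊕1⊕1⊕1⊕1 = 0
s4: b4⊕b5⊕b6⊕b7⊕b12⊕b13⊕b14⊕b15⊕b20⊕b21⊕b22⊕b23⊕b28⊕b29⊕b30⊕b31 = 1⊕0⊕1⊕0⊕0⊕1⊕1⊕0⊕1⊕1⊕1⊕0⊕1⊕0⊕1⊕1 = 0
s8: b8⊕b9⊕b10⊕b11⊕b12⊕b13⊕b14⊕b15⊕b24⊕b25⊕b26⊕b27⊕b28⊕b29⊕b30⊕b31 = 0⊕0⊕1⊕0⊕0⊕1⊕1⊕0⊕0⊕0⊕1⊕1⊕1⊕0⊕1⊕1 = 0
s16: b16⊕b17⊕b18⊕b19⊕b20⊕b21⊕b22⊕b23⊕b24⊕b25⊕b26⊕b27⊕b28⊕b29⊕b30⊕b31 = 0⊕1⊕0⊕1⊕1⊕1⊕1⊕0⊕0⊕0⊕1⊕1⊕1⊕0⊕1⊕1 = 0
Syndrome (s16...s1) = 00001 → position 1.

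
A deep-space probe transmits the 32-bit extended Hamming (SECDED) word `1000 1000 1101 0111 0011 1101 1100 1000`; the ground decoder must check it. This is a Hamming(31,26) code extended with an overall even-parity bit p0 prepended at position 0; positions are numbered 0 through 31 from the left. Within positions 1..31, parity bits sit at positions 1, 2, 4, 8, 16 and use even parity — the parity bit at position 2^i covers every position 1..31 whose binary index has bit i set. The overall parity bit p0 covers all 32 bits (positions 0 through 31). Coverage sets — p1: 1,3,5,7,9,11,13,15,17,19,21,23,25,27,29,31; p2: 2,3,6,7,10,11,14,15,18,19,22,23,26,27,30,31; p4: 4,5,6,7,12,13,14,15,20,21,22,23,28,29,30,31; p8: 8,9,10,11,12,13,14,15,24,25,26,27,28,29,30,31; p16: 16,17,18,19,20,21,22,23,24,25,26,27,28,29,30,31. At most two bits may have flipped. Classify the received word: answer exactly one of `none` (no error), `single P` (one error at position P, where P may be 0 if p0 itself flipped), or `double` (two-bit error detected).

s1: b1⊕b3⊕b5⊕b7⊕b9⊕b11⊕b13⊕b15⊕b17⊕b19⊕b21⊕b23⊕b25⊕b27⊕b29⊕b31 = 0⊕0⊕0⊕0⊕1⊕1⊕1⊕1⊕0⊕1⊕1⊕1⊕1⊕0⊕0⊕0 = 0
s2: b2⊕b3⊕b6⊕b7⊕b10⊕b11⊕b14⊕b15⊕b18⊕b19⊕b22⊕b23⊕b26⊕b27⊕b30⊕b31 = 0⊕0⊕0⊕0⊕0⊕1⊕1⊕1⊕1⊕1⊕0⊕1⊕0⊕0⊕0⊕0 = 0
s4: b4⊕b5⊕b6⊕b7⊕b12⊕b13⊕b14⊕b15⊕b20⊕b21⊕b22⊕b23⊕b28⊕b29⊕b30⊕b31 = 1⊕0⊕0⊕0⊕0⊕1⊕1⊕1⊕1⊕1⊕0⊕1⊕1⊕0⊕0⊕0 = 0
s8: b8⊕b9⊕b10⊕b11⊕b12⊕b13⊕b14⊕b15⊕b24⊕b25⊕b26⊕b27⊕b28⊕b29⊕b30⊕b31 = 1⊕1⊕0⊕1⊕0⊕1⊕1⊕1⊕1⊕1⊕0⊕0⊕1⊕0⊕0⊕0 = 1
s16: b16⊕b17⊕b18⊕b19⊕b20⊕b21⊕b22⊕b23⊕b24⊕b25⊕b26⊕b27⊕b28⊕b29⊕b30⊕b31 = 0⊕0⊕1⊕1⊕1⊕1⊕0⊕1⊕1⊕1⊕0⊕0⊕1⊕0⊕0⊕0 = 0
Syndrome (s16...s1) = 01000 → position 8.
Overall parity (XOR of all 32 bits, including p0): 1⊕0⊕0⊕0⊕1⊕0⊕0⊕0⊕1⊕1⊕0⊕1⊕0⊕1⊕1⊕1⊕0⊕0⊕1⊕1⊕1⊕1⊕0⊕1⊕1⊕1⊕0⊕0⊕1⊕0⊕0⊕0 = 0
Overall=0, syndrome position=8 → double-bit error detected (uncorrectable).

double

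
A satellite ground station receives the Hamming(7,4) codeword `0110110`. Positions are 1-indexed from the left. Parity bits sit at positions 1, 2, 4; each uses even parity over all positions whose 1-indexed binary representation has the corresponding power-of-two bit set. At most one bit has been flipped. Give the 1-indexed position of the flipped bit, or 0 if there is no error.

2

s1: b1⊕b3⊕b5⊕b7 = 0⊕1⊕1⊕0 = 0
s2: b2⊕b3⊕b6⊕b7 = 1⊕1⊕1⊕0 = 1
s4: b4⊕b5⊕b6⊕b7 = 0⊕1⊕1⊕0 = 0
Syndrome (s4...s1) = 010 → position 2.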